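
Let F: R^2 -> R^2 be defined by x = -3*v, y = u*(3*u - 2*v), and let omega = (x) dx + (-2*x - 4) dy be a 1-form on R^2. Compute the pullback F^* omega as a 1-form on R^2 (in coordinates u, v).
F^* omega = (36*u*v - 24*u - 12*v^2 + 8*v) du + (-12*u*v + 8*u + 9*v) dv

Using F^*(f dg) = (f ∘ F) d(g ∘ F), substitute each coordinate x_i by F_i(u, v) in f_i, and replace dx_i by d F_i = (∂F_i/∂u) du + (∂F_i/∂v) dv.
  For the x component: f_1(F) = -3*v; d F_1 = (0) du + (-3) dv
  For the y component: f_2(F) = 6*v - 4; d F_2 = (6*u - 2*v) du + (-2*u) dv
Combining and collecting du, dv coefficients:
  coeff of du: 36*u*v - 24*u - 12*v^2 + 8*v
  coeff of dv: -12*u*v + 8*u + 9*v
F^* omega = (36*u*v - 24*u - 12*v^2 + 8*v) du + (-12*u*v + 8*u + 9*v) dv.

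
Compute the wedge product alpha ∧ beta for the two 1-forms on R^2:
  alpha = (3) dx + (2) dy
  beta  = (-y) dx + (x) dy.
alpha ∧ beta = (3*x + 2*y) dx ∧ dy

Distribute the wedge, using dx_i ∧ dx_j = -dx_j ∧ dx_i and dx_i ∧ dx_i = 0. For each pair (i, j) with i < j, the coefficient of dx_i ∧ dx_j in alpha ∧ beta is (alpha_i * beta_j - alpha_j * beta_i). Collecting: alpha ∧ beta = (3*x + 2*y) dx ∧ dy.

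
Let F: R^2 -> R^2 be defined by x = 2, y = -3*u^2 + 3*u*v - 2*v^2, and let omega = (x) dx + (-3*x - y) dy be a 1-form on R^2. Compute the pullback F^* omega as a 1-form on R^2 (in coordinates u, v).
F^* omega = (-18*u^3 + 27*u^2*v - 21*u*v^2 + 36*u + 6*v^3 - 18*v) du + (9*u^3 - 21*u^2*v + 18*u*v^2 - 18*u - 8*v^3 + 24*v) dv

Using F^*(f dg) = (f ∘ F) d(g ∘ F), substitute each coordinate x_i by F_i(u, v) in f_i, and replace dx_i by d F_i = (∂F_i/∂u) du + (∂F_i/∂v) dv.
  For the x component: f_1(F) = 2; d F_1 = (0) du + (0) dv
  For the y component: f_2(F) = 3*u^2 - 3*u*v + 2*v^2 - 6; d F_2 = (-6*u + 3*v) du + (3*u - 4*v) dv
Combining and collecting du, dv coefficients:
  coeff of du: -18*u^3 + 27*u^2*v - 21*u*v^2 + 36*u + 6*v^3 - 18*v
  coeff of dv: 9*u^3 - 21*u^2*v + 18*u*v^2 - 18*u - 8*v^3 + 24*v
F^* omega = (-18*u^3 + 27*u^2*v - 21*u*v^2 + 36*u + 6*v^3 - 18*v) du + (9*u^3 - 21*u^2*v + 18*u*v^2 - 18*u - 8*v^3 + 24*v) dv.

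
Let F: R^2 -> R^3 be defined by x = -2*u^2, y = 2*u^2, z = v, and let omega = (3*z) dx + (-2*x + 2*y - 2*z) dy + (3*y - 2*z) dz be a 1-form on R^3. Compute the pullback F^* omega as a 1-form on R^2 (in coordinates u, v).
F^* omega = (32*u^3 - 20*u*v) du + (6*u^2 - 2*v) dv

Using F^*(f dg) = (f ∘ F) d(g ∘ F), substitute each coordinate x_i by F_i(u, v) in f_i, and replace dx_i by d F_i = (∂F_i/∂u) du + (∂F_i/∂v) dv.
  For the x component: f_1(F) = 3*v; d F_1 = (-4*u) du + (0) dv
  For the y component: f_2(F) = 8*u^2 - 2*v; d F_2 = (4*u) du + (0) dv
  For the z component: f_3(F) = 6*u^2 - 2*v; d F_3 = (0) du + (1) dv
Combining and collecting du, dv coefficients:
  coeff of du: 32*u^3 - 20*u*v
  coeff of dv: 6*u^2 - 2*v
F^* omega = (32*u^3 - 20*u*v) du + (6*u^2 - 2*v) dv.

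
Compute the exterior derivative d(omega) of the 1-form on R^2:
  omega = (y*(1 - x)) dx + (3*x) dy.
d(omega) = (x + 2) dx ∧ dy

For a 1-form omega = sum_i f_i dx_i, the exterior derivative is
  d(omega) = sum_{i < j} (∂f_j/∂x_i - ∂f_i/∂x_j) dx_i ∧ dx_j.
  coefficient of dx ∧ dy: ∂f_2/∂x - ∂f_1/∂y = ∂(3*x)/∂x - ∂(y*(1 - x))/∂y = x + 2
Assembling: d(omega) = (x + 2) dx ∧ dy.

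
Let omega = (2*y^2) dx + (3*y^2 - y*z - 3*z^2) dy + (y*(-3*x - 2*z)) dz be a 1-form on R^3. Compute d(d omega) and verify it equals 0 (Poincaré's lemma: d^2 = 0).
d(d omega) = 0

Step 1: d omega = sum_{i<j} (∂f_j/∂x_i - ∂f_i/∂x_j) dx_i ∧ dx_j:
  coeff of dx ∧ dy: -4*y
  coeff of dx ∧ dz: -3*y
  coeff of dy ∧ dz: -3*x + y + 4*z
Step 2: Apply d again to each 2-form coefficient. The only possible 3-form in R^3 is dx ∧ dy ∧ dz, with coefficient
  ∂(coeff of dy∧dz)/∂x - ∂(coeff of dx∧dz)/∂y + ∂(coeff of dx∧dy)/∂z
  = ∂/∂x (-3*x + y + 4*z) - ∂/∂y (-3*y) + ∂/∂z (-4*y).
Each of these terms simplifies to sums of mixed partials that cancel in pairs. The result is 0 (by equality of mixed partials for smooth functions — Schwarz / Clairaut).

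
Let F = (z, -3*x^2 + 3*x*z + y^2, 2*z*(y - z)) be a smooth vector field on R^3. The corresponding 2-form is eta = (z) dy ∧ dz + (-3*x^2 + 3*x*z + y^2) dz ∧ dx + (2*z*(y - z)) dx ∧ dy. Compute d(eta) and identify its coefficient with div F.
d(eta) = (4*y - 4*z) dx ∧ dy ∧ dz; div F = 4*y - 4*z

For a 2-form in R^3 of the form above, applying d gives a 3-form with coefficient ∂P/∂x + ∂Q/∂y + ∂R/∂z:
  ∂P/∂x = 0
  ∂Q/∂y = 2*y
  ∂R/∂z = 2*y - 4*z
Sum = 4*y - 4*z, which is exactly div F.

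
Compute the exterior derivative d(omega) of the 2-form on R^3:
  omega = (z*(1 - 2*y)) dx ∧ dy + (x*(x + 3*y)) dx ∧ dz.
d(omega) = (-3*x - 2*y + 1) dx ∧ dy ∧ dz

For a 2-form omega = sum_{i<j} g_{ij} dx_i ∧ dx_j, the exterior derivative is
  d(omega) = sum_{i<j} d(g_{ij}) ∧ dx_i ∧ dx_j = sum_{i<j, k} (∂g_{ij}/∂x_k) dx_k ∧ dx_i ∧ dx_j.
Expand each term, using dx_k ∧ dx_i ∧ dx_j = sgn(permutation) dx_{(a)} ∧ dx_{(b)} ∧ dx_{(c)} with (a < b < c) sorted:
  d(z*(1 - 2*y)) includes (∂/∂z)(z*(1 - 2*y)) dz = (1 - 2*y) dz, which multiplied by dx ∧ dy gives (1 - 2*y) dx ∧ dy ∧ dz
  d(x*(x + 3*y)) includes (∂/∂y)(x*(x + 3*y)) dy = (3*x) dy, which multiplied by dx ∧ dz gives (-3*x) dx ∧ dy ∧ dz
Collecting like 3-forms: d(omega) = (-3*x - 2*y + 1) dx ∧ dy ∧ dz.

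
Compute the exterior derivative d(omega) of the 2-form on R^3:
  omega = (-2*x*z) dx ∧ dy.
d(omega) = (-2*x) dx ∧ dy ∧ dz

For a 2-form omega = sum_{i<j} g_{ij} dx_i ∧ dx_j, the exterior derivative is
  d(omega) = sum_{i<j} d(g_{ij}) ∧ dx_i ∧ dx_j = sum_{i<j, k} (∂g_{ij}/∂x_k) dx_k ∧ dx_i ∧ dx_j.
Expand each term, using dx_k ∧ dx_i ∧ dx_j = sgn(permutation) dx_{(a)} ∧ dx_{(b)} ∧ dx_{(c)} with (a < b < c) sorted:
  d(-2*x*z) includes (∂/∂z)(-2*x*z) dz = (-2*x) dz, which multiplied by dx ∧ dy gives (-2*x) dx ∧ dy ∧ dz
Collecting like 3-forms: d(omega) = (-2*x) dx ∧ dy ∧ dz.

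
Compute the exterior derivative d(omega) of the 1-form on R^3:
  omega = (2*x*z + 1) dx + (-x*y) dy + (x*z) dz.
d(omega) = (-y) dx ∧ dy + (-2*x + z) dx ∧ dz

For a 1-form omega = sum_i f_i dx_i, the exterior derivative is
  d(omega) = sum_{i < j} (∂f_j/∂x_i - ∂f_i/∂x_j) dx_i ∧ dx_j.
  coefficient of dx ∧ dy: ∂f_2/∂x - ∂f_1/∂y = ∂(-x*y)/∂x - ∂(2*x*z + 1)/∂y = -y
  coefficient of dx ∧ dz: ∂f_3/∂x - ∂f_1/∂z = ∂(x*z)/∂x - ∂(2*x*z + 1)/∂z = -2*x + z
Assembling: d(omega) = (-y) dx ∧ dy + (-2*x + z) dx ∧ dz.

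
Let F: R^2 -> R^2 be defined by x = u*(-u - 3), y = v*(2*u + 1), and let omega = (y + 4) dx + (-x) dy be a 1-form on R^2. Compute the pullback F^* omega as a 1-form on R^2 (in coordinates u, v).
F^* omega = (-2*u^2*v - 2*u*v - 8*u - 3*v - 12) du + (u*(2*u^2 + 7*u + 3)) dv

Using F^*(f dg) = (f ∘ F) d(g ∘ F), substitute each coordinate x_i by F_i(u, v) in f_i, and replace dx_i by d F_i = (∂F_i/∂u) du + (∂F_i/∂v) dv.
  For the x component: f_1(F) = 2*u*v + v + 4; d F_1 = (-2*u - 3) du + (0) dv
  For the y component: f_2(F) = u*(u + 3); d F_2 = (2*v) du + (2*u + 1) dv
Combining and collecting du, dv coefficients:
  coeff of du: -2*u^2*v - 2*u*v - 8*u - 3*v - 12
  coeff of dv: u*(2*u^2 + 7*u + 3)
F^* omega = (-2*u^2*v - 2*u*v - 8*u - 3*v - 12) du + (u*(2*u^2 + 7*u + 3)) dv.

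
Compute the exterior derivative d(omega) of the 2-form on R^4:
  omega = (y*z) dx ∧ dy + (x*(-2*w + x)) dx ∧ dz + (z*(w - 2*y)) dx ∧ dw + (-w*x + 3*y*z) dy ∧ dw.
d(omega) = (y) dx ∧ dy ∧ dz + (-w - 2*x + 2*y) dx ∧ dz ∧ dw + (-w + 2*z) dx ∧ dy ∧ dw + (-3*y) dy ∧ dz ∧ dw

For a 2-form omega = sum_{i<j} g_{ij} dx_i ∧ dx_j, the exterior derivative is
  d(omega) = sum_{i<j} d(g_{ij}) ∧ dx_i ∧ dx_j = sum_{i<j, k} (∂g_{ij}/∂x_k) dx_k ∧ dx_i ∧ dx_j.
Expand each term, using dx_k ∧ dx_i ∧ dx_j = sgn(permutation) dx_{(a)} ∧ dx_{(b)} ∧ dx_{(c)} with (a < b < c) sorted:
  d(y*z) includes (∂/∂z)(y*z) dz = (y) dz, which multiplied by dx ∧ dy gives (y) dx ∧ dy ∧ dz
  d(x*(-2*w + x)) includes (∂/∂w)(x*(-2*w + x)) dw = (-2*x) dw, which multiplied by dx ∧ dz gives (-2*x) dx ∧ dz ∧ dw
  d(z*(w - 2*y)) includes (∂/∂y)(z*(w - 2*y)) dy = (-2*z) dy, which multiplied by dx ∧ dw gives (2*z) dx ∧ dy ∧ dw
  d(z*(w - 2*y)) includes (∂/∂z)(z*(w - 2*y)) dz = (w - 2*y) dz, which multiplied by dx ∧ dw gives (-w + 2*y) dx ∧ dz ∧ dw
  d(-w*x + 3*y*z) includes (∂/∂x)(-w*x + 3*y*z) dx = (-w) dx, which multiplied by dy ∧ dw gives (-w) dx ∧ dy ∧ dw
  d(-w*x + 3*y*z) includes (∂/∂z)(-w*x + 3*y*z) dz = (3*y) dz, which multiplied by dy ∧ dw gives (-3*y) dy ∧ dz ∧ dw
Collecting like 3-forms: d(omega) = (y) dx ∧ dy ∧ dz + (-w - 2*x + 2*y) dx ∧ dz ∧ dw + (-w + 2*z) dx ∧ dy ∧ dw + (-3*y) dy ∧ dz ∧ dw.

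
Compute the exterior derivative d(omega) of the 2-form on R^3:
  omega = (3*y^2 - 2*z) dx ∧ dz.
d(omega) = (-6*y) dx ∧ dy ∧ dz

For a 2-form omega = sum_{i<j} g_{ij} dx_i ∧ dx_j, the exterior derivative is
  d(omega) = sum_{i<j} d(g_{ij}) ∧ dx_i ∧ dx_j = sum_{i<j, k} (∂g_{ij}/∂x_k) dx_k ∧ dx_i ∧ dx_j.
Expand each term, using dx_k ∧ dx_i ∧ dx_j = sgn(permutation) dx_{(a)} ∧ dx_{(b)} ∧ dx_{(c)} with (a < b < c) sorted:
  d(3*y^2 - 2*z) includes (∂/∂y)(3*y^2 - 2*z) dy = (6*y) dy, which multiplied by dx ∧ dz gives (-6*y) dx ∧ dy ∧ dz
Collecting like 3-forms: d(omega) = (-6*y) dx ∧ dy ∧ dz.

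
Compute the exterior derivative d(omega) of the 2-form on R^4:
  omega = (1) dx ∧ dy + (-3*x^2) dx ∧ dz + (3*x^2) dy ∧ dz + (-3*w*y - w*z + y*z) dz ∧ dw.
d(omega) = (6*x) dx ∧ dy ∧ dz + (-3*w + z) dy ∧ dz ∧ dw

For a 2-form omega = sum_{i<j} g_{ij} dx_i ∧ dx_j, the exterior derivative is
  d(omega) = sum_{i<j} d(g_{ij}) ∧ dx_i ∧ dx_j = sum_{i<j, k} (∂g_{ij}/∂x_k) dx_k ∧ dx_i ∧ dx_j.
Expand each term, using dx_k ∧ dx_i ∧ dx_j = sgn(permutation) dx_{(a)} ∧ dx_{(b)} ∧ dx_{(c)} with (a < b < c) sorted:
  d(3*x^2) includes (∂/∂x)(3*x^2) dx = (6*x) dx, which multiplied by dy ∧ dz gives (6*x) dx ∧ dy ∧ dz
  d(-3*w*y - w*z + y*z) includes (∂/∂y)(-3*w*y - w*z + y*z) dy = (-3*w + z) dy, which multiplied by dz ∧ dw gives (-3*w + z) dy ∧ dz ∧ dw
Collecting like 3-forms: d(omega) = (6*x) dx ∧ dy ∧ dz + (-3*w + z) dy ∧ dz ∧ dw.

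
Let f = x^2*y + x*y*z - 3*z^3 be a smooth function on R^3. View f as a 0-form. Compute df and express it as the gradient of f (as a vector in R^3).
df = (y*(2*x + z)) dx + (x*(x + z)) dy + (x*y - 9*z^2) dz; grad f = (y*(2*x + z), x*(x + z), x*y - 9*z^2)

For a 0-form f, d f = (∂f/∂x) dx + (∂f/∂y) dy + (∂f/∂z) dz. The components of the vector representation are exactly the entries of grad f in Cartesian coordinates:
  ∂f/∂x = y*(2*x + z)
  ∂f/∂y = x*(x + z)
  ∂f/∂z = x*y - 9*z^2.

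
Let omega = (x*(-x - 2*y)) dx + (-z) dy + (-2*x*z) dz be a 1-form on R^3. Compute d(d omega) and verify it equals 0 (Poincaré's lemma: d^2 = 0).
d(d omega) = 0

Step 1: d omega = sum_{i<j} (∂f_j/∂x_i - ∂f_i/∂x_j) dx_i ∧ dx_j:
  coeff of dx ∧ dy: 2*x
  coeff of dx ∧ dz: -2*z
  coeff of dy ∧ dz: 1
Step 2: Apply d again to each 2-form coefficient. The only possible 3-form in R^3 is dx ∧ dy ∧ dz, with coefficient
  ∂(coeff of dy∧dz)/∂x - ∂(coeff of dx∧dz)/∂y + ∂(coeff of dx∧dy)/∂z
  = ∂/∂x (1) - ∂/∂y (-2*z) + ∂/∂z (2*x).
Each of these terms simplifies to sums of mixed partials that cancel in pairs. The result is 0 (by equality of mixed partials for smooth functions — Schwarz / Clairaut).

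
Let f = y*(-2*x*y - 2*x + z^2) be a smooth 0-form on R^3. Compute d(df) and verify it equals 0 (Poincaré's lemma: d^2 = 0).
d(df) = 0

Step 1: df = sum_i (∂f/∂x_i) dx_i = (2*y*(-y - 1)) dx + (-4*x*y - 2*x + z^2) dy + (2*y*z) dz.
Step 2: Apply d again. Using the 1-form formula, the coefficient of dx ∧ dy in d(df) is ∂^2 f/∂x ∂y - ∂^2 f/∂y ∂x = (-4*y - 2) - (-4*y - 2) = 0 (equality of mixed partials for smooth f).
Similarly for dx ∧ dz and dy ∧ dz — all coefficients vanish. So d(df) = 0.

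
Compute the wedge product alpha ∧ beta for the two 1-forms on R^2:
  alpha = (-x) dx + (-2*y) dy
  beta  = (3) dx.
alpha ∧ beta = (6*y) dx ∧ dy

Distribute the wedge, using dx_i ∧ dx_j = -dx_j ∧ dx_i and dx_i ∧ dx_i = 0. For each pair (i, j) with i < j, the coefficient of dx_i ∧ dx_j in alpha ∧ beta is (alpha_i * beta_j - alpha_j * beta_i). Collecting: alpha ∧ beta = (6*y) dx ∧ dy.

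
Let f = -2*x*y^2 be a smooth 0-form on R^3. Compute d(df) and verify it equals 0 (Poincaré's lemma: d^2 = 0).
d(df) = 0

Step 1: df = sum_i (∂f/∂x_i) dx_i = (-2*y^2) dx + (-4*x*y) dy + (0) dz.
Step 2: Apply d again. Using the 1-form formula, the coefficient of dx ∧ dy in d(df) is ∂^2 f/∂x ∂y - ∂^2 f/∂y ∂x = (-4*y) - (-4*y) = 0 (equality of mixed partials for smooth f).
Similarly for dx ∧ dz and dy ∧ dz — all coefficients vanish. So d(df) = 0.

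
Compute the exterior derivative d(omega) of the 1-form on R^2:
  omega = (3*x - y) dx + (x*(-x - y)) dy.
d(omega) = (-2*x - y + 1) dx ∧ dy

For a 1-form omega = sum_i f_i dx_i, the exterior derivative is
  d(omega) = sum_{i < j} (∂f_j/∂x_i - ∂f_i/∂x_j) dx_i ∧ dx_j.
  coefficient of dx ∧ dy: ∂f_2/∂x - ∂f_1/∂y = ∂(x*(-x - y))/∂x - ∂(3*x - y)/∂y = -2*x - y + 1
Assembling: d(omega) = (-2*x - y + 1) dx ∧ dy.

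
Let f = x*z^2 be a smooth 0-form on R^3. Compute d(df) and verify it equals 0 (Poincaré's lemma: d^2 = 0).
d(df) = 0

Step 1: df = sum_i (∂f/∂x_i) dx_i = (z^2) dx + (0) dy + (2*x*z) dz.
Step 2: Apply d again. Using the 1-form formula, the coefficient of dx ∧ dy in d(df) is ∂^2 f/∂x ∂y - ∂^2 f/∂y ∂x = (0) - (0) = 0 (equality of mixed partials for smooth f).
Similarly for dx ∧ dz and dy ∧ dz — all coefficients vanish. So d(df) = 0.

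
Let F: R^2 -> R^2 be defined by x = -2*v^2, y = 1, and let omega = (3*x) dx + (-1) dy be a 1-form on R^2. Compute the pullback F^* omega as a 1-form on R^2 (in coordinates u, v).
F^* omega = (24*v^3) dv

Using F^*(f dg) = (f ∘ F) d(g ∘ F), substitute each coordinate x_i by F_i(u, v) in f_i, and replace dx_i by d F_i = (∂F_i/∂u) du + (∂F_i/∂v) dv.
  For the x component: f_1(F) = -6*v^2; d F_1 = (0) du + (-4*v) dv
  For the y component: f_2(F) = -1; d F_2 = (0) du + (0) dv
Combining and collecting du, dv coefficients:
  coeff of du: 0
  coeff of dv: 24*v^3
F^* omega = (24*v^3) dv.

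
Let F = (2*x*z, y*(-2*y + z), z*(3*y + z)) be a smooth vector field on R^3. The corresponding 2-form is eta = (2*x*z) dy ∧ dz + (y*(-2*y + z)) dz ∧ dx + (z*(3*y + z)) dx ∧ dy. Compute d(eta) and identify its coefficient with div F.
d(eta) = (-y + 5*z) dx ∧ dy ∧ dz; div F = -y + 5*z

For a 2-form in R^3 of the form above, applying d gives a 3-form with coefficient ∂P/∂x + ∂Q/∂y + ∂R/∂z:
  ∂P/∂x = 2*z
  ∂Q/∂y = -4*y + z
  ∂R/∂z = 3*y + 2*z
Sum = -y + 5*z, which is exactly div F.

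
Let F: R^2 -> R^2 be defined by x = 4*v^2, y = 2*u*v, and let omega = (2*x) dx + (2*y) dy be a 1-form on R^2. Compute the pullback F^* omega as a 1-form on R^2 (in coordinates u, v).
F^* omega = (8*u*v^2) du + (8*v*(u^2 + 8*v^2)) dv

Using F^*(f dg) = (f ∘ F) d(g ∘ F), substitute each coordinate x_i by F_i(u, v) in f_i, and replace dx_i by d F_i = (∂F_i/∂u) du + (∂F_i/∂v) dv.
  For the x component: f_1(F) = 8*v^2; d F_1 = (0) du + (8*v) dv
  For the y component: f_2(F) = 4*u*v; d F_2 = (2*v) du + (2*u) dv
Combining and collecting du, dv coefficients:
  coeff of du: 8*u*v^2
  coeff of dv: 8*v*(u^2 + 8*v^2)
F^* omega = (8*u*v^2) du + (8*v*(u^2 + 8*v^2)) dv.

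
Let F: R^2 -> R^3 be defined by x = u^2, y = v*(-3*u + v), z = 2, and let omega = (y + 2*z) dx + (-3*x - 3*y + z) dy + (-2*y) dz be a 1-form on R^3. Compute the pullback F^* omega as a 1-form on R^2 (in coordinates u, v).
F^* omega = (3*u^2*v - 25*u*v^2 + 8*u + 9*v^3 - 6*v) du + (9*u^3 - 33*u^2*v + 27*u*v^2 - 6*u - 6*v^3 + 4*v) dv

Using F^*(f dg) = (f ∘ F) d(g ∘ F), substitute each coordinate x_i by F_i(u, v) in f_i, and replace dx_i by d F_i = (∂F_i/∂u) du + (∂F_i/∂v) dv.
  For the x component: f_1(F) = -3*u*v + v^2 + 4; d F_1 = (2*u) du + (0) dv
  For the y component: f_2(F) = -3*u^2 + 9*u*v - 3*v^2 + 2; d F_2 = (-3*v) du + (-3*u + 2*v) dv
  For the z component: f_3(F) = 2*v*(3*u - v); d F_3 = (0) du + (0) dv
Combining and collecting du, dv coefficients:
  coeff of du: 3*u^2*v - 25*u*v^2 + 8*u + 9*v^3 - 6*v
  coeff of dv: 9*u^3 - 33*u^2*v + 27*u*v^2 - 6*u - 6*v^3 + 4*v
F^* omega = (3*u^2*v - 25*u*v^2 + 8*u + 9*v^3 - 6*v) du + (9*u^3 - 33*u^2*v + 27*u*v^2 - 6*u - 6*v^3 + 4*v) dv.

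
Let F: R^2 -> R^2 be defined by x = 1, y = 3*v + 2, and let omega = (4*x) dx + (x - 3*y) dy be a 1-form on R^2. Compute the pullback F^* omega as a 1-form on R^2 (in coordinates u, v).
F^* omega = (-27*v - 15) dv

Using F^*(f dg) = (f ∘ F) d(g ∘ F), substitute each coordinate x_i by F_i(u, v) in f_i, and replace dx_i by d F_i = (∂F_i/∂u) du + (∂F_i/∂v) dv.
  For the x component: f_1(F) = 4; d F_1 = (0) du + (0) dv
  For the y component: f_2(F) = -9*v - 5; d F_2 = (0) du + (3) dv
Combining and collecting du, dv coefficients:
  coeff of du: 0
  coeff of dv: -27*v - 15
F^* omega = (-27*v - 15) dv.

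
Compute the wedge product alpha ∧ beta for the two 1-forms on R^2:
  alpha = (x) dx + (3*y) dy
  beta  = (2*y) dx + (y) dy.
alpha ∧ beta = (y*(x - 6*y)) dx ∧ dy

Distribute the wedge, using dx_i ∧ dx_j = -dx_j ∧ dx_i and dx_i ∧ dx_i = 0. For each pair (i, j) with i < j, the coefficient of dx_i ∧ dx_j in alpha ∧ beta is (alpha_i * beta_j - alpha_j * beta_i). Collecting: alpha ∧ beta = (y*(x - 6*y)) dx ∧ dy.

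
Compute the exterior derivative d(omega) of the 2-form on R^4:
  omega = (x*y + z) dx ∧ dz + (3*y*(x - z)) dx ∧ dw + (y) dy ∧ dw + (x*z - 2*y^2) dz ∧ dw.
d(omega) = (-x) dx ∧ dy ∧ dz + (-3*x + 3*z) dx ∧ dy ∧ dw + (3*y + z) dx ∧ dz ∧ dw + (-4*y) dy ∧ dz ∧ dw

For a 2-form omega = sum_{i<j} g_{ij} dx_i ∧ dx_j, the exterior derivative is
  d(omega) = sum_{i<j} d(g_{ij}) ∧ dx_i ∧ dx_j = sum_{i<j, k} (∂g_{ij}/∂x_k) dx_k ∧ dx_i ∧ dx_j.
Expand each term, using dx_k ∧ dx_i ∧ dx_j = sgn(permutation) dx_{(a)} ∧ dx_{(b)} ∧ dx_{(c)} with (a < b < c) sorted:
  d(x*y + z) includes (∂/∂y)(x*y + z) dy = (x) dy, which multiplied by dx ∧ dz gives (-x) dx ∧ dy ∧ dz
  d(3*y*(x - z)) includes (∂/∂y)(3*y*(x - z)) dy = (3*x - 3*z) dy, which multiplied by dx ∧ dw gives (-3*x + 3*z) dx ∧ dy ∧ dw
  d(3*y*(x - z)) includes (∂/∂z)(3*y*(x - z)) dz = (-3*y) dz, which multiplied by dx ∧ dw gives (3*y) dx ∧ dz ∧ dw
  d(x*z - 2*y^2) includes (∂/∂x)(x*z - 2*y^2) dx = (z) dx, which multiplied by dz ∧ dw gives (z) dx ∧ dz ∧ dw
  d(x*z - 2*y^2) includes (∂/∂y)(x*z - 2*y^2) dy = (-4*y) dy, which multiplied by dz ∧ dw gives (-4*y) dy ∧ dz ∧ dw
Collecting like 3-forms: d(omega) = (-x) dx ∧ dy ∧ dz + (-3*x + 3*z) dx ∧ dy ∧ dw + (3*y + z) dx ∧ dz ∧ dw + (-4*y) dy ∧ dz ∧ dw.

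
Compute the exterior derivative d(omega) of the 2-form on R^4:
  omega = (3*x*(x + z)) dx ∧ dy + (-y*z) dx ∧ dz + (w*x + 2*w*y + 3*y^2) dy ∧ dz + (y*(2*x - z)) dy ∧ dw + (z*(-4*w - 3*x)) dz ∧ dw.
d(omega) = (w + 3*x + z) dx ∧ dy ∧ dz + (x + 3*y) dy ∧ dz ∧ dw + (2*y) dx ∧ dy ∧ dw + (-3*z) dx ∧ dz ∧ dw

For a 2-form omega = sum_{i<j} g_{ij} dx_i ∧ dx_j, the exterior derivative is
  d(omega) = sum_{i<j} d(g_{ij}) ∧ dx_i ∧ dx_j = sum_{i<j, k} (∂g_{ij}/∂x_k) dx_k ∧ dx_i ∧ dx_j.
Expand each term, using dx_k ∧ dx_i ∧ dx_j = sgn(permutation) dx_{(a)} ∧ dx_{(b)} ∧ dx_{(c)} with (a < b < c) sorted:
  d(3*x*(x + z)) includes (∂/∂z)(3*x*(x + z)) dz = (3*x) dz, which multiplied by dx ∧ dy gives (3*x) dx ∧ dy ∧ dz
  d(-y*z) includes (∂/∂y)(-y*z) dy = (-z) dy, which multiplied by dx ∧ dz gives (z) dx ∧ dy ∧ dz
  d(w*x + 2*w*y + 3*y^2) includes (∂/∂x)(w*x + 2*w*y + 3*y^2) dx = (w) dx, which multiplied by dy ∧ dz gives (w) dx ∧ dy ∧ dz
  d(w*x + 2*w*y + 3*y^2) includes (∂/∂w)(w*x + 2*w*y + 3*y^2) dw = (x + 2*y) dw, which multiplied by dy ∧ dz gives (x + 2*y) dy ∧ dz ∧ dw
  d(y*(2*x - z)) includes (∂/∂x)(y*(2*x - z)) dx = (2*y) dx, which multiplied by dy ∧ dw gives (2*y) dx ∧ dy ∧ dw
  d(y*(2*x - z)) includes (∂/∂z)(y*(2*x - z)) dz = (-y) dz, which multiplied by dy ∧ dw gives (y) dy ∧ dz ∧ dw
  d(z*(-4*w - 3*x)) includes (∂/∂x)(z*(-4*w - 3*x)) dx = (-3*z) dx, which multiplied by dz ∧ dw gives (-3*z) dx ∧ dz ∧ dw
Collecting like 3-forms: d(omega) = (w + 3*x + z) dx ∧ dy ∧ dz + (x + 3*y) dy ∧ dz ∧ dw + (2*y) dx ∧ dy ∧ dw + (-3*z) dx ∧ dz ∧ dw.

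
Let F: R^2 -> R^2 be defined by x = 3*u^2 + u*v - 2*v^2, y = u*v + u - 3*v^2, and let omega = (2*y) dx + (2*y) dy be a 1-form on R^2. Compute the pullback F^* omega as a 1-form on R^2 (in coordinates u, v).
F^* omega = (12*u^2*v + 12*u^2 - 32*u*v^2 + 6*u*v + 2*u - 12*v^3 - 6*v^2) du + (4*u^2*v + 4*u^2 - 32*u*v^2 - 20*u*v + 60*v^3) dv

Using F^*(f dg) = (f ∘ F) d(g ∘ F), substitute each coordinate x_i by F_i(u, v) in f_i, and replace dx_i by d F_i = (∂F_i/∂u) du + (∂F_i/∂v) dv.
  For the x component: f_1(F) = 2*u*v + 2*u - 6*v^2; d F_1 = (6*u + v) du + (u - 4*v) dv
  For the y component: f_2(F) = 2*u*v + 2*u - 6*v^2; d F_2 = (v + 1) du + (u - 6*v) dv
Combining and collecting du, dv coefficients:
  coeff of du: 12*u^2*v + 12*u^2 - 32*u*v^2 + 6*u*v + 2*u - 12*v^3 - 6*v^2
  coeff of dv: 4*u^2*v + 4*u^2 - 32*u*v^2 - 20*u*v + 60*v^3
F^* omega = (12*u^2*v + 12*u^2 - 32*u*v^2 + 6*u*v + 2*u - 12*v^3 - 6*v^2) du + (4*u^2*v + 4*u^2 - 32*u*v^2 - 20*u*v + 60*v^3) dv.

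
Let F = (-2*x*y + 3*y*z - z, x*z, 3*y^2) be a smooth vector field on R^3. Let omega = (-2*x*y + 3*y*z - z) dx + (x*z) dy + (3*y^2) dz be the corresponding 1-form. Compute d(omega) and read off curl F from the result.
d(omega) = (-x + 6*y) dy ∧ dz + (3*y - 1) dz ∧ dx + (2*x - 2*z) dx ∧ dy; curl F = (-x + 6*y, 3*y - 1, 2*x - 2*z)

d omega = sum_{i<j} (∂f_j/∂x_i - ∂f_i/∂x_j) dx_i ∧ dx_j. Under the identification (dy ∧ dz, dz ∧ dx, dx ∧ dy) ↔ (e_x, e_y, e_z), the coefficients are exactly the components of curl F. Compute:
  ∂R/∂y - ∂Q/∂z = (6*y) - (x) = -x + 6*y
  ∂P/∂z - ∂R/∂x = (3*y - 1) - (0) = 3*y - 1
  ∂Q/∂x - ∂P/∂y = (z) - (-2*x + 3*z) = 2*x - 2*z.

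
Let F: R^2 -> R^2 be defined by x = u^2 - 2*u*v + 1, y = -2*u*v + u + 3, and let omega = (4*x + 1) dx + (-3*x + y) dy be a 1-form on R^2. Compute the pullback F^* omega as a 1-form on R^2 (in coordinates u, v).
F^* omega = (8*u^3 - 18*u^2*v - 3*u^2 + 8*u*v^2 + 2*u*v + 11*u - 10*v) du + (2*u*(-u^2 + 4*u*v - u - 5)) dv

Using F^*(f dg) = (f ∘ F) d(g ∘ F), substitute each coordinate x_i by F_i(u, v) in f_i, and replace dx_i by d F_i = (∂F_i/∂u) du + (∂F_i/∂v) dv.
  For the x component: f_1(F) = 4*u^2 - 8*u*v + 5; d F_1 = (2*u - 2*v) du + (-2*u) dv
  For the y component: f_2(F) = u*(-3*u + 4*v + 1); d F_2 = (1 - 2*v) du + (-2*u) dv
Combining and collecting du, dv coefficients:
  coeff of du: 8*u^3 - 18*u^2*v - 3*u^2 + 8*u*v^2 + 2*u*v + 11*u - 10*v
  coeff of dv: 2*u*(-u^2 + 4*u*v - u - 5)
F^* omega = (8*u^3 - 18*u^2*v - 3*u^2 + 8*u*v^2 + 2*u*v + 11*u - 10*v) du + (2*u*(-u^2 + 4*u*v - u - 5)) dv.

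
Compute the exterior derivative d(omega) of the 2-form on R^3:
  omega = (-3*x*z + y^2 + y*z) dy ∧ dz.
d(omega) = (-3*z) dx ∧ dy ∧ dz

For a 2-form omega = sum_{i<j} g_{ij} dx_i ∧ dx_j, the exterior derivative is
  d(omega) = sum_{i<j} d(g_{ij}) ∧ dx_i ∧ dx_j = sum_{i<j, k} (∂g_{ij}/∂x_k) dx_k ∧ dx_i ∧ dx_j.
Expand each term, using dx_k ∧ dx_i ∧ dx_j = sgn(permutation) dx_{(a)} ∧ dx_{(b)} ∧ dx_{(c)} with (a < b < c) sorted:
  d(-3*x*z + y^2 + y*z) includes (∂/∂x)(-3*x*z + y^2 + y*z) dx = (-3*z) dx, which multiplied by dy ∧ dz gives (-3*z) dx ∧ dy ∧ dz
Collecting like 3-forms: d(omega) = (-3*z) dx ∧ dy ∧ dz.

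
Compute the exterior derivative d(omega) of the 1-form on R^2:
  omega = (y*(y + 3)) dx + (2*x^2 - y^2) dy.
d(omega) = (4*x - 2*y - 3) dx ∧ dy

For a 1-form omega = sum_i f_i dx_i, the exterior derivative is
  d(omega) = sum_{i < j} (∂f_j/∂x_i - ∂f_i/∂x_j) dx_i ∧ dx_j.
  coefficient of dx ∧ dy: ∂f_2/∂x - ∂f_1/∂y = ∂(2*x^2 - y^2)/∂x - ∂(y*(y + 3))/∂y = 4*x - 2*y - 3
Assembling: d(omega) = (4*x - 2*y - 3) dx ∧ dy.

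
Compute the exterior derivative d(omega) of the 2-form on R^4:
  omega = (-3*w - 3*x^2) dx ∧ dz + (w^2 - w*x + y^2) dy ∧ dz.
d(omega) = (-3) dx ∧ dz ∧ dw + (-w) dx ∧ dy ∧ dz + (2*w - x) dy ∧ dz ∧ dw

For a 2-form omega = sum_{i<j} g_{ij} dx_i ∧ dx_j, the exterior derivative is
  d(omega) = sum_{i<j} d(g_{ij}) ∧ dx_i ∧ dx_j = sum_{i<j, k} (∂g_{ij}/∂x_k) dx_k ∧ dx_i ∧ dx_j.
Expand each term, using dx_k ∧ dx_i ∧ dx_j = sgn(permutation) dx_{(a)} ∧ dx_{(b)} ∧ dx_{(c)} with (a < b < c) sorted:
  d(-3*w - 3*x^2) includes (∂/∂w)(-3*w - 3*x^2) dw = (-3) dw, which multiplied by dx ∧ dz gives (-3) dx ∧ dz ∧ dw
  d(w^2 - w*x + y^2) includes (∂/∂x)(w^2 - w*x + y^2) dx = (-w) dx, which multiplied by dy ∧ dz gives (-w) dx ∧ dy ∧ dz
  d(w^2 - w*x + y^2) includes (∂/∂w)(w^2 - w*x + y^2) dw = (2*w - x) dw, which multiplied by dy ∧ dz gives (2*w - x) dy ∧ dz ∧ dw
Collecting like 3-forms: d(omega) = (-3) dx ∧ dz ∧ dw + (-w) dx ∧ dy ∧ dz + (2*w - x) dy ∧ dz ∧ dw.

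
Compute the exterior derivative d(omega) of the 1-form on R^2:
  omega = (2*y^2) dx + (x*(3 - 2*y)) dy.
d(omega) = (3 - 6*y) dx ∧ dy

For a 1-form omega = sum_i f_i dx_i, the exterior derivative is
  d(omega) = sum_{i < j} (∂f_j/∂x_i - ∂f_i/∂x_j) dx_i ∧ dx_j.
  coefficient of dx ∧ dy: ∂f_2/∂x - ∂f_1/∂y = ∂(x*(3 - 2*y))/∂x - ∂(2*y^2)/∂y = 3 - 6*y
Assembling: d(omega) = (3 - 6*y) dx ∧ dy.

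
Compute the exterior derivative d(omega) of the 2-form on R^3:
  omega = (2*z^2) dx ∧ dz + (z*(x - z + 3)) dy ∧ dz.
d(omega) = (z) dx ∧ dy ∧ dz

For a 2-form omega = sum_{i<j} g_{ij} dx_i ∧ dx_j, the exterior derivative is
  d(omega) = sum_{i<j} d(g_{ij}) ∧ dx_i ∧ dx_j = sum_{i<j, k} (∂g_{ij}/∂x_k) dx_k ∧ dx_i ∧ dx_j.
Expand each term, using dx_k ∧ dx_i ∧ dx_j = sgn(permutation) dx_{(a)} ∧ dx_{(b)} ∧ dx_{(c)} with (a < b < c) sorted:
  d(z*(x - z + 3)) includes (∂/∂x)(z*(x - z + 3)) dx = (z) dx, which multiplied by dy ∧ dz gives (z) dx ∧ dy ∧ dz
Collecting like 3-forms: d(omega) = (z) dx ∧ dy ∧ dz.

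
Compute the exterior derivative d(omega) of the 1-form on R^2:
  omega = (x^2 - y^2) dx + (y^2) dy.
d(omega) = (2*y) dx ∧ dy

For a 1-form omega = sum_i f_i dx_i, the exterior derivative is
  d(omega) = sum_{i < j} (∂f_j/∂x_i - ∂f_i/∂x_j) dx_i ∧ dx_j.
  coefficient of dx ∧ dy: ∂f_2/∂x - ∂f_1/∂y = ∂(y^2)/∂x - ∂(x^2 - y^2)/∂y = 2*y
Assembling: d(omega) = (2*y) dx ∧ dy.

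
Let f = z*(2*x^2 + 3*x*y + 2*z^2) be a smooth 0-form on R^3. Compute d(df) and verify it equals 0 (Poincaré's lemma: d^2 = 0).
d(df) = 0

Step 1: df = sum_i (∂f/∂x_i) dx_i = (z*(4*x + 3*y)) dx + (3*x*z) dy + (2*x^2 + 3*x*y + 6*z^2) dz.
Step 2: Apply d again. Using the 1-form formula, the coefficient of dx ∧ dy in d(df) is ∂^2 f/∂x ∂y - ∂^2 f/∂y ∂x = (3*z) - (3*z) = 0 (equality of mixed partials for smooth f).
Similarly for dx ∧ dz and dy ∧ dz — all coefficients vanish. So d(df) = 0.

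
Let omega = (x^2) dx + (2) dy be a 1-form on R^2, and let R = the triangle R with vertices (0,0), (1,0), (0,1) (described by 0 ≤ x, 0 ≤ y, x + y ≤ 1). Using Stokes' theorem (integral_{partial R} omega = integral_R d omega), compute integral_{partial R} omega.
integral_(partial R) omega = 0

Stokes: integral_partial_R omega = integral_R d omega with d omega = (∂Q/∂x - ∂P/∂y) dx ∧ dy.
  ∂Q/∂x = 0
  ∂P/∂y = 0
  integrand = ∂Q/∂x - ∂P/∂y = 0.
Integrating over R: integral_0^1 integral_0^{1-x} (0) dy dx = 0.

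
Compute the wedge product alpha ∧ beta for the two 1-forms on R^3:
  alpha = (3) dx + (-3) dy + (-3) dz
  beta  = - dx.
alpha ∧ beta = (-3) dx ∧ dy + (-3) dx ∧ dz

Distribute the wedge, using dx_i ∧ dx_j = -dx_j ∧ dx_i and dx_i ∧ dx_i = 0. For each pair (i, j) with i < j, the coefficient of dx_i ∧ dx_j in alpha ∧ beta is (alpha_i * beta_j - alpha_j * beta_i). Collecting: alpha ∧ beta = (-3) dx ∧ dy + (-3) dx ∧ dz.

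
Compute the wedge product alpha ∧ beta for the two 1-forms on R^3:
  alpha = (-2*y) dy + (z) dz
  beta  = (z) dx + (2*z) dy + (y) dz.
alpha ∧ beta = (2*y*z) dx ∧ dy + (-2*y^2 - 2*z^2) dy ∧ dz + (-z^2) dx ∧ dz

Distribute the wedge, using dx_i ∧ dx_j = -dx_j ∧ dx_i and dx_i ∧ dx_i = 0. For each pair (i, j) with i < j, the coefficient of dx_i ∧ dx_j in alpha ∧ beta is (alpha_i * beta_j - alpha_j * beta_i). Collecting: alpha ∧ beta = (2*y*z) dx ∧ dy + (-2*y^2 - 2*z^2) dy ∧ dz + (-z^2) dx ∧ dz.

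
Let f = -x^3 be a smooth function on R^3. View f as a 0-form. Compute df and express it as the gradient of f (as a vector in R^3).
df = (-3*x^2) dx + (0) dy + (0) dz; grad f = (-3*x^2, 0, 0)

For a 0-form f, d f = (∂f/∂x) dx + (∂f/∂y) dy + (∂f/∂z) dz. The components of the vector representation are exactly the entries of grad f in Cartesian coordinates:
  ∂f/∂x = -3*x^2
  ∂f/∂y = 0
  ∂f/∂z = 0.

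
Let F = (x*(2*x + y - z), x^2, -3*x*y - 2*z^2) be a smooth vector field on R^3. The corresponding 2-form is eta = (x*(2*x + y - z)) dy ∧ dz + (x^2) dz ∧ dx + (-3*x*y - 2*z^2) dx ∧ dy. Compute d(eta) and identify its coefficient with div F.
d(eta) = (4*x + y - 5*z) dx ∧ dy ∧ dz; div F = 4*x + y - 5*z

For a 2-form in R^3 of the form above, applying d gives a 3-form with coefficient ∂P/∂x + ∂Q/∂y + ∂R/∂z:
  ∂P/∂x = 4*x + y - z
  ∂Q/∂y = 0
  ∂R/∂z = -4*z
Sum = 4*x + y - 5*z, which is exactly div F.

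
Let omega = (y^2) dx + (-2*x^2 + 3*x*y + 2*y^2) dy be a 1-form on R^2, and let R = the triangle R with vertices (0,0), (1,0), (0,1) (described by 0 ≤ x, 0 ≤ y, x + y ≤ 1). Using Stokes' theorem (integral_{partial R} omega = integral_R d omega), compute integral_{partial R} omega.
integral_(partial R) omega = -1/2

Stokes: integral_partial_R omega = integral_R d omega with d omega = (∂Q/∂x - ∂P/∂y) dx ∧ dy.
  ∂Q/∂x = -4*x + 3*y
  ∂P/∂y = 2*y
  integrand = ∂Q/∂x - ∂P/∂y = -4*x + y.
Integrating over R: integral_0^1 integral_0^{1-x} (-4*x + y) dy dx = -1/2.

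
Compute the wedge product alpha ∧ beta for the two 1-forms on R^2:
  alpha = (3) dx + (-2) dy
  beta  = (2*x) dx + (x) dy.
alpha ∧ beta = (7*x) dx ∧ dy

Distribute the wedge, using dx_i ∧ dx_j = -dx_j ∧ dx_i and dx_i ∧ dx_i = 0. For each pair (i, j) with i < j, the coefficient of dx_i ∧ dx_j in alpha ∧ beta is (alpha_i * beta_j - alpha_j * beta_i). Collecting: alpha ∧ beta = (7*x) dx ∧ dy.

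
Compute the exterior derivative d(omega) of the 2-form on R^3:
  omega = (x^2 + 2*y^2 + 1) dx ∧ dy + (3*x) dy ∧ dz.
d(omega) = (3) dx ∧ dy ∧ dz

For a 2-form omega = sum_{i<j} g_{ij} dx_i ∧ dx_j, the exterior derivative is
  d(omega) = sum_{i<j} d(g_{ij}) ∧ dx_i ∧ dx_j = sum_{i<j, k} (∂g_{ij}/∂x_k) dx_k ∧ dx_i ∧ dx_j.
Expand each term, using dx_k ∧ dx_i ∧ dx_j = sgn(permutation) dx_{(a)} ∧ dx_{(b)} ∧ dx_{(c)} with (a < b < c) sorted:
  d(3*x) includes (∂/∂x)(3*x) dx = (3) dx, which multiplied by dy ∧ dz gives (3) dx ∧ dy ∧ dz
Collecting like 3-forms: d(omega) = (3) dx ∧ dy ∧ dz.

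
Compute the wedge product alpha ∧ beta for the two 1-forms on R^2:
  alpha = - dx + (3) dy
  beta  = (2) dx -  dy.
alpha ∧ beta = (-5) dx ∧ dy

Distribute the wedge, using dx_i ∧ dx_j = -dx_j ∧ dx_i and dx_i ∧ dx_i = 0. For each pair (i, j) with i < j, the coefficient of dx_i ∧ dx_j in alpha ∧ beta is (alpha_i * beta_j - alpha_j * beta_i). Collecting: alpha ∧ beta = (-5) dx ∧ dy.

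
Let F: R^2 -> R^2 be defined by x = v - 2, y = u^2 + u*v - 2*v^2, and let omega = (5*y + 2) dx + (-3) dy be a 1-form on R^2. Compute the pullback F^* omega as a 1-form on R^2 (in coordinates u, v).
F^* omega = (-6*u - 3*v) du + (5*u^2 + 5*u*v - 3*u - 10*v^2 + 12*v + 2) dv

Using F^*(f dg) = (f ∘ F) d(g ∘ F), substitute each coordinate x_i by F_i(u, v) in f_i, and replace dx_i by d F_i = (∂F_i/∂u) du + (∂F_i/∂v) dv.
  For the x component: f_1(F) = 5*u^2 + 5*u*v - 10*v^2 + 2; d F_1 = (0) du + (1) dv
  For the y component: f_2(F) = -3; d F_2 = (2*u + v) du + (u - 4*v) dv
Combining and collecting du, dv coefficients:
  coeff of du: -6*u - 3*v
  coeff of dv: 5*u^2 + 5*u*v - 3*u - 10*v^2 + 12*v + 2
F^* omega = (-6*u - 3*v) du + (5*u^2 + 5*u*v - 3*u - 10*v^2 + 12*v + 2) dv.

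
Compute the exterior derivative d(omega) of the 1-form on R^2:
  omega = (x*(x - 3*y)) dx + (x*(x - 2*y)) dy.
d(omega) = (5*x - 2*y) dx ∧ dy

For a 1-form omega = sum_i f_i dx_i, the exterior derivative is
  d(omega) = sum_{i < j} (∂f_j/∂x_i - ∂f_i/∂x_j) dx_i ∧ dx_j.
  coefficient of dx ∧ dy: ∂f_2/∂x - ∂f_1/∂y = ∂(x*(x - 2*y))/∂x - ∂(x*(x - 3*y))/∂y = 5*x - 2*y
Assembling: d(omega) = (5*x - 2*y) dx ∧ dy.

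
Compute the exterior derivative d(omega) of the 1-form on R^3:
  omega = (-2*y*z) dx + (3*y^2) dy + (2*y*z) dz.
d(omega) = (2*z) dx ∧ dy + (2*y) dx ∧ dz + (2*z) dy ∧ dz

For a 1-form omega = sum_i f_i dx_i, the exterior derivative is
  d(omega) = sum_{i < j} (∂f_j/∂x_i - ∂f_i/∂x_j) dx_i ∧ dx_j.
  coefficient of dx ∧ dy: ∂f_2/∂x - ∂f_1/∂y = ∂(3*y^2)/∂x - ∂(-2*y*z)/∂y = 2*z
  coefficient of dx ∧ dz: ∂f_3/∂x - ∂f_1/∂z = ∂(2*y*z)/∂x - ∂(-2*y*z)/∂z = 2*y
  coefficient of dy ∧ dz: ∂f_3/∂y - ∂f_2/∂z = ∂(2*y*z)/∂y - ∂(3*y^2)/∂z = 2*z
Assembling: d(omega) = (2*z) dx ∧ dy + (2*y) dx ∧ dz + (2*z) dy ∧ dz.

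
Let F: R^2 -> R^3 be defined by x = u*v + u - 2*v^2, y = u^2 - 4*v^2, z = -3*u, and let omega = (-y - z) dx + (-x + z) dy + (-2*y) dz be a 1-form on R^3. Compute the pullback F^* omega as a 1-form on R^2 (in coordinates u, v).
F^* omega = (-3*u^2*v - 3*u^2 + 4*u*v^2 + 3*u*v + 3*u + 4*v^3 - 20*v^2) du + (-u^3 + 4*u^2*v + 3*u^2 + 12*u*v^2 + 20*u*v - 32*v^3) dv

Using F^*(f dg) = (f ∘ F) d(g ∘ F), substitute each coordinate x_i by F_i(u, v) in f_i, and replace dx_i by d F_i = (∂F_i/∂u) du + (∂F_i/∂v) dv.
  For the x component: f_1(F) = -u^2 + 3*u + 4*v^2; d F_1 = (v + 1) du + (u - 4*v) dv
  For the y component: f_2(F) = -u*v - 4*u + 2*v^2; d F_2 = (2*u) du + (-8*v) dv
  For the z component: f_3(F) = -2*u^2 + 8*v^2; d F_3 = (-3) du + (0) dv
Combining and collecting du, dv coefficients:
  coeff of du: -3*u^2*v - 3*u^2 + 4*u*v^2 + 3*u*v + 3*u + 4*v^3 - 20*v^2
  coeff of dv: -u^3 + 4*u^2*v + 3*u^2 + 12*u*v^2 + 20*u*v - 32*v^3
F^* omega = (-3*u^2*v - 3*u^2 + 4*u*v^2 + 3*u*v + 3*u + 4*v^3 - 20*v^2) du + (-u^3 + 4*u^2*v + 3*u^2 + 12*u*v^2 + 20*u*v - 32*v^3) dv.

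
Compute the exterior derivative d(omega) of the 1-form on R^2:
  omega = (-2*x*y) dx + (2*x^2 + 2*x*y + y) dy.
d(omega) = (6*x + 2*y) dx ∧ dy

For a 1-form omega = sum_i f_i dx_i, the exterior derivative is
  d(omega) = sum_{i < j} (∂f_j/∂x_i - ∂f_i/∂x_j) dx_i ∧ dx_j.
  coefficient of dx ∧ dy: ∂f_2/∂x - ∂f_1/∂y = ∂(2*x^2 + 2*x*y + y)/∂x - ∂(-2*x*y)/∂y = 6*x + 2*y
Assembling: d(omega) = (6*x + 2*y) dx ∧ dy.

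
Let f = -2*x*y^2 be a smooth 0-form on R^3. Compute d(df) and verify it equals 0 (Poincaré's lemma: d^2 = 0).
d(df) = 0

Step 1: df = sum_i (∂f/∂x_i) dx_i = (-2*y^2) dx + (-4*x*y) dy + (0) dz.
Step 2: Apply d again. Using the 1-form formula, the coefficient of dx ∧ dy in d(df) is ∂^2 f/∂x ∂y - ∂^2 f/∂y ∂x = (-4*y) - (-4*y) = 0 (equality of mixed partials for smooth f).
Similarly for dx ∧ dz and dy ∧ dz — all coefficients vanish. So d(df) = 0.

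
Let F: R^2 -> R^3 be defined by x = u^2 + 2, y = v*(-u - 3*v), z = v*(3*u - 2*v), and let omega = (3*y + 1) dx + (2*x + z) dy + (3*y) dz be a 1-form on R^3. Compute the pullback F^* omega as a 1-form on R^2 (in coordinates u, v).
F^* omega = (-8*u^2*v - 30*u*v^2 + 2*u - 25*v^3 - 4*v) du + (-2*u^3 - 24*u^2*v - 31*u*v^2 - 4*u + 48*v^3 - 24*v) dv

Using F^*(f dg) = (f ∘ F) d(g ∘ F), substitute each coordinate x_i by F_i(u, v) in f_i, and replace dx_i by d F_i = (∂F_i/∂u) du + (∂F_i/∂v) dv.
  For the x component: f_1(F) = -3*u*v - 9*v^2 + 1; d F_1 = (2*u) du + (0) dv
  For the y component: f_2(F) = 2*u^2 + 3*u*v - 2*v^2 + 4; d F_2 = (-v) du + (-u - 6*v) dv
  For the z component: f_3(F) = 3*v*(-u - 3*v); d F_3 = (3*v) du + (3*u - 4*v) dv
Combining and collecting du, dv coefficients:
  coeff of du: -8*u^2*v - 30*u*v^2 + 2*u - 25*v^3 - 4*v
  coeff of dv: -2*u^3 - 24*u^2*v - 31*u*v^2 - 4*u + 48*v^3 - 24*v
F^* omega = (-8*u^2*v - 30*u*v^2 + 2*u - 25*v^3 - 4*v) du + (-2*u^3 - 24*u^2*v - 31*u*v^2 - 4*u + 48*v^3 - 24*v) dv.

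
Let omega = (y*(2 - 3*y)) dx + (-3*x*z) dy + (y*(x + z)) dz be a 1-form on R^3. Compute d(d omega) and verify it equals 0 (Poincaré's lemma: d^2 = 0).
d(d omega) = 0

Step 1: d omega = sum_{i<j} (∂f_j/∂x_i - ∂f_i/∂x_j) dx_i ∧ dx_j:
  coeff of dx ∧ dy: 6*y - 3*z - 2
  coeff of dx ∧ dz: y
  coeff of dy ∧ dz: 4*x + z
Step 2: Apply d again to each 2-form coefficient. The only possible 3-form in R^3 is dx ∧ dy ∧ dz, with coefficient
  ∂(coeff of dy∧dz)/∂x - ∂(coeff of dx∧dz)/∂y + ∂(coeff of dx∧dy)/∂z
  = ∂/∂x (4*x + z) - ∂/∂y (y) + ∂/∂z (6*y - 3*z - 2).
Each of these terms simplifies to sums of mixed partials that cancel in pairs. The result is 0 (by equality of mixed partials for smooth functions — Schwarz / Clairaut).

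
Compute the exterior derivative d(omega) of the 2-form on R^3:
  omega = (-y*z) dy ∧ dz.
d(omega) = 0

For a 2-form omega = sum_{i<j} g_{ij} dx_i ∧ dx_j, the exterior derivative is
  d(omega) = sum_{i<j} d(g_{ij}) ∧ dx_i ∧ dx_j = sum_{i<j, k} (∂g_{ij}/∂x_k) dx_k ∧ dx_i ∧ dx_j.
Expand each term, using dx_k ∧ dx_i ∧ dx_j = sgn(permutation) dx_{(a)} ∧ dx_{(b)} ∧ dx_{(c)} with (a < b < c) sorted:

Collecting like 3-forms: d(omega) = 0.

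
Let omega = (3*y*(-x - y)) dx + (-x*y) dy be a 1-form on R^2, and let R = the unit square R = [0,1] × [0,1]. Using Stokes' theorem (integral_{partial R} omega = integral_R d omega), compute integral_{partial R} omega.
integral_(partial R) omega = 4

Stokes: integral_partial_R omega = integral_R d omega with d omega = (∂Q/∂x - ∂P/∂y) dx ∧ dy.
  ∂Q/∂x = -y
  ∂P/∂y = -3*x - 6*y
  integrand = ∂Q/∂x - ∂P/∂y = 3*x + 5*y.
Integrating over R: integral_0^1 integral_0^1 (3*x + 5*y) dx dy = 4.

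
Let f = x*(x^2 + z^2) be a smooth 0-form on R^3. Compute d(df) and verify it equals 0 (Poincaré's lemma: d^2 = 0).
d(df) = 0

Step 1: df = sum_i (∂f/∂x_i) dx_i = (3*x^2 + z^2) dx + (0) dy + (2*x*z) dz.
Step 2: Apply d again. Using the 1-form formula, the coefficient of dx ∧ dy in d(df) is ∂^2 f/∂x ∂y - ∂^2 f/∂y ∂x = (0) - (0) = 0 (equality of mixed partials for smooth f).
Similarly for dx ∧ dz and dy ∧ dz — all coefficients vanish. So d(df) = 0.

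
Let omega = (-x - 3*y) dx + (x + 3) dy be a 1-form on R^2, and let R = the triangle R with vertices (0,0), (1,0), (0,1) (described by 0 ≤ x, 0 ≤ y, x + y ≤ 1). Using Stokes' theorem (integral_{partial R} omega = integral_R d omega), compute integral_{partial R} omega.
integral_(partial R) omega = 2

Stokes: integral_partial_R omega = integral_R d omega with d omega = (∂Q/∂x - ∂P/∂y) dx ∧ dy.
  ∂Q/∂x = 1
  ∂P/∂y = -3
  integrand = ∂Q/∂x - ∂P/∂y = 4.
Integrating over R: integral_0^1 integral_0^{1-x} (4) dy dx = 2.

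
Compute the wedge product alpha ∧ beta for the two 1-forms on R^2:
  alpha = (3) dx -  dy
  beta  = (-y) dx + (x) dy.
alpha ∧ beta = (3*x - y) dx ∧ dy

Distribute the wedge, using dx_i ∧ dx_j = -dx_j ∧ dx_i and dx_i ∧ dx_i = 0. For each pair (i, j) with i < j, the coefficient of dx_i ∧ dx_j in alpha ∧ beta is (alpha_i * beta_j - alpha_j * beta_i). Collecting: alpha ∧ beta = (3*x - y) dx ∧ dy.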